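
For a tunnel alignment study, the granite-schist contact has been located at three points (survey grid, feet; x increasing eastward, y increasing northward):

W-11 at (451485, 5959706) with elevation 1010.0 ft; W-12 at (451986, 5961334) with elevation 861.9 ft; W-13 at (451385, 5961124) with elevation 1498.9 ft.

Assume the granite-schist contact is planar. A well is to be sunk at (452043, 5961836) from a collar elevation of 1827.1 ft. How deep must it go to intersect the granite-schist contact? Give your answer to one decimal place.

Two edge vectors: W-11→W-12 = (501, 1628, -148.1), W-11→W-13 = (-100, 1418, 488.9).
Normal n = (W-11→W-12) × (W-11→W-13) = (1005935, -230128.9, 873218).
So ∂z/∂x = −n_x/n_z = −1.151986102 and ∂z/∂y = −n_y/n_z = 0.263541178.
Intercept c from W-11: 1010 + 520104.45 − 1570627.94 = −1049513.49.
At (452043, 5961836): z_contact = −520747.25 + 1571189.28 − 1049513.49 = 928.53 ft.
Depth below ground = 1827.1 − 928.53 = 898.6 ft.

898.6 ft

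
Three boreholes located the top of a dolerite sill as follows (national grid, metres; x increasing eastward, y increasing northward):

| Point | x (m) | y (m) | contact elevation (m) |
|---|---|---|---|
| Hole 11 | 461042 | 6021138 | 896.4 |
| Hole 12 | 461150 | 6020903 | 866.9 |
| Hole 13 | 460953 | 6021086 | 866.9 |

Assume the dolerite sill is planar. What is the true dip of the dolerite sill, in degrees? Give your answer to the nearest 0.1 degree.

Two edge vectors: Hole 11→Hole 12 = (108, -235, -29.5), Hole 11→Hole 13 = (-89, -52, -29.5).
Normal n = (Hole 11→Hole 12) × (Hole 11→Hole 13) = (5398.5, 5811.5, -26531).
So ∂z/∂x = −n_x/n_z = 0.20348 and ∂z/∂y = −n_y/n_z = 0.21905.
Gradient magnitude |∇z| = √(a² + b²) = √(0.04140 + 0.04798) = 0.29897.
True dip = arctan(0.29897) = 16.6°, dipping toward SW (azimuth ≈ 223°).

16.6°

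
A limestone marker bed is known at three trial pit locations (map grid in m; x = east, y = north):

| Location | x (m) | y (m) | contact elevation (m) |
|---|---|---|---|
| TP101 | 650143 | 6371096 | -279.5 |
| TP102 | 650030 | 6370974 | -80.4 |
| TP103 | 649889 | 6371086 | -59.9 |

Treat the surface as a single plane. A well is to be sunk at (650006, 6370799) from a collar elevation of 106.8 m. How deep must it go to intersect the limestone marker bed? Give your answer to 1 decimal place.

Two edge vectors: TP101→TP102 = (-113, -122, 199.1), TP101→TP103 = (-254, -10, 219.6).
Normal n = (TP101→TP102) × (TP101→TP103) = (-24800.2, -25756.6, -29858).
So ∂z/∂x = −n_x/n_z = −0.830604863 and ∂z/∂y = −n_y/n_z = −0.862636479.
Intercept c from TP101: -279.5 + 540011.94 + 5495939.82 = 6035672.26.
At (650006, 6370799): z_contact = −539898.14 − 5495683.62 + 6035672.26 = 90.50 m.
Depth below ground = 106.8 − 90.50 = 16.3 m.

16.3 m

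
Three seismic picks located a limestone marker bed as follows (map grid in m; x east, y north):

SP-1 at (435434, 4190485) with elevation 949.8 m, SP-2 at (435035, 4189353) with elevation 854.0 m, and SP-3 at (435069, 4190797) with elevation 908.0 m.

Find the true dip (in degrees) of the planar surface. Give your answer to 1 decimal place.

8.4°

Let the plane be z = a·x + b·y + c.
SP-2−SP-1: −399a − 1132b = −95.8;  SP-3−SP-1: −365a + 312b = −41.8.
Solving gives a = 0.14360, b = 0.03402.
Gradient magnitude |∇z| = √(a² + b²) = √(0.02062 + 0.00116) = 0.14757.
True dip = arctan(0.14757) = 8.4°, dipping toward WSW (azimuth ≈ 257°).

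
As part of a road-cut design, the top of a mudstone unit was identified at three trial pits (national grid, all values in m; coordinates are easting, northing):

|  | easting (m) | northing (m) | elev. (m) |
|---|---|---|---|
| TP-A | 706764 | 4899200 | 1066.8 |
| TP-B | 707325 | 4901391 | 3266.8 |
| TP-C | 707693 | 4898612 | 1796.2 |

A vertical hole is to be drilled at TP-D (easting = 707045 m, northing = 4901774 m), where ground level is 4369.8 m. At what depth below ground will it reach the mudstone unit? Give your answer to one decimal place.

1180.6 m

Let the plane be z = a·easting + b·northing + c.
TP-B−TP-A: 561a + 2191b = 2200;  TP-C−TP-A: 929a − 588b = 729.4.
Solving gives a = 1.222553943, b = 0.691075873.
Then c = 1066.8 − a·706764 − b·4899200 = −4248709.23.
At (707045, 4901774): z_contact = 864400.65 + 3387497.75 − 4248709.23 = 3189.17 m.
Depth below ground = 4369.8 − 3189.17 = 1180.6 m.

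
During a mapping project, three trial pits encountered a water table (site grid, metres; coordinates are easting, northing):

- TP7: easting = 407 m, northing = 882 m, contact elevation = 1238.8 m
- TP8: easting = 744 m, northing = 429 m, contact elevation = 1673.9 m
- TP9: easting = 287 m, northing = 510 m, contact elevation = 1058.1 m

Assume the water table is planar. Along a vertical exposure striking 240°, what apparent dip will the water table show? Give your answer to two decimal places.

Two edge vectors: TP7→TP8 = (337, -453, 435.1), TP7→TP9 = (-120, -372, -180.7).
Normal n = (TP7→TP8) × (TP7→TP9) = (243714.3, 8683.9, -179724).
So ∂z/∂easting = −n_x/n_z = 1.35605 and ∂z/∂northing = −n_y/n_z = 0.04832.
Unit vector along 240° is (sin 240°, cos 240°) = (-0.8660, -0.5000).
Slope in that direction = a·(-0.8660) + b·(-0.5000) = −1.19853.
Apparent dip = arctan|1.19853| = 50.16° (true dip is 53.6°, so apparent ≤ true as expected).

50.16°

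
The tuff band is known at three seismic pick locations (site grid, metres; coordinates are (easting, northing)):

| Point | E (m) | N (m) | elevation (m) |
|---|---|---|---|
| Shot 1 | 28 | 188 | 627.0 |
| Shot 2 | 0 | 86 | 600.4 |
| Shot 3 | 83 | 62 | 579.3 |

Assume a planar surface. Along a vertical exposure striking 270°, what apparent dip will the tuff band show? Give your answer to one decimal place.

Let the plane be z = a·E + b·N + c.
Shot 2−Shot 1: −28a − 102b = −26.6;  Shot 3−Shot 1: 55a − 126b = −47.7.
Solving gives a = −0.16566, b = 0.30626.
Unit vector along 270° is (sin 270°, cos 270°) = (-1.0000, -0.0000).
Slope in that direction = a·(-1.0000) + b·(-0.0000) = 0.16566.
Apparent dip = arctan|0.16566| = 9.4° (true dip is 19.2°, so apparent ≤ true as expected).

9.4°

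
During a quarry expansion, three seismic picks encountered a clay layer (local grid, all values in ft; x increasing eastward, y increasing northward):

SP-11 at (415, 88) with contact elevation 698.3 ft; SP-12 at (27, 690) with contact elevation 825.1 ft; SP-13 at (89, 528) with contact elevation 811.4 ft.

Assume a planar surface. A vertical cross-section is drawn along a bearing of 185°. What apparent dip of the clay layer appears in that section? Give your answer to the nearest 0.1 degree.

8.0°

Let the plane be z = a·x + b·y + c.
SP-12−SP-11: −388a + 602b = 126.8;  SP-13−SP-11: −326a + 440b = 113.1.
Solving gives a = −0.48152, b = −0.09972.
Unit vector along 185° is (sin 185°, cos 185°) = (-0.0872, -0.9962).
Slope in that direction = a·(-0.0872) + b·(-0.9962) = 0.14131.
Apparent dip = arctan|0.14131| = 8.0° (true dip is 26.2°, so apparent ≤ true as expected).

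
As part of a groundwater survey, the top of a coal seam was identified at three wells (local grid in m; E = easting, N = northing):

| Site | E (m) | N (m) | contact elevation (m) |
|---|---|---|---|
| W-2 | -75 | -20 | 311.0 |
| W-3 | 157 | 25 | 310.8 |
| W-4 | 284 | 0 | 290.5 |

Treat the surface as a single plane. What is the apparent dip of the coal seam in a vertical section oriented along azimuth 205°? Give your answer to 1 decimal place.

Let the plane be z = a·E + b·N + c.
W-3−W-2: 232a + 45b = −0.2;  W-4−W-2: 359a + 20b = −20.5.
Solving gives a = −0.07977, b = 0.40679.
Unit vector along 205° is (sin 205°, cos 205°) = (-0.4226, -0.9063).
Slope in that direction = a·(-0.4226) + b·(-0.9063) = −0.33497.
Apparent dip = arctan|0.33497| = 18.5° (true dip is 22.5°, so apparent ≤ true as expected).

18.5°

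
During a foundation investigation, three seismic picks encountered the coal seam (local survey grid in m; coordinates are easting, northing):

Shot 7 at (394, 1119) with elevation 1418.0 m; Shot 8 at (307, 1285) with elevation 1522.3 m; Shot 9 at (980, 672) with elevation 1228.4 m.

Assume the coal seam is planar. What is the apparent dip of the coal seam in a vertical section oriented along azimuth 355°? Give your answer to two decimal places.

36.46°

Let the plane be z = a·easting + b·northing + c.
Shot 8−Shot 7: −87a + 166b = 104.3;  Shot 9−Shot 7: 586a − 447b = −189.6.
Solving gives a = 0.25945, b = 0.76429.
Unit vector along 355° is (sin 355°, cos 355°) = (-0.0872, 0.9962).
Slope in that direction = a·(-0.0872) + b·(0.9962) = 0.73877.
Apparent dip = arctan|0.73877| = 36.46° (true dip is 38.9°, so apparent ≤ true as expected).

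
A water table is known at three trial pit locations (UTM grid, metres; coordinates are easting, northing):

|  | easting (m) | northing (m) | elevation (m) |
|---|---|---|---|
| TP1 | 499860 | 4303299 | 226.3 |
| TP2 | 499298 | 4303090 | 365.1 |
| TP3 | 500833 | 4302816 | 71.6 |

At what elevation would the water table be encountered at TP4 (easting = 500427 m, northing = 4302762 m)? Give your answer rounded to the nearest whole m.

162 m

Two edge vectors: TP1→TP2 = (-562, -209, 138.8), TP1→TP3 = (973, -483, -154.7).
Normal n = (TP1→TP2) × (TP1→TP3) = (99372.7, 48111, 474803).
So ∂z/∂easting = −n_x/n_z = −0.20929249 and ∂z/∂northing = −n_y/n_z = −0.10132834.
Intercept c from TP1: 226.3 + 104616.94 + 436046.15 = 540889.39.
At (500427, 4302762): z = −104735.6 − 435991.7 + 540889.39 = 162.0 m.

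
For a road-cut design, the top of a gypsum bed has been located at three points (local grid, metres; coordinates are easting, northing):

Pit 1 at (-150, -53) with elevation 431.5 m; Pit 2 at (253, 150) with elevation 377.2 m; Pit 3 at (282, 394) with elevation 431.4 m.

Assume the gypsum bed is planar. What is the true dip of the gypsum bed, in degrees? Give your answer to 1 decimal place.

20.0°

Two edge vectors: Pit 1→Pit 2 = (403, 203, -54.3), Pit 1→Pit 3 = (432, 447, -0.1).
Normal n = (Pit 1→Pit 2) × (Pit 1→Pit 3) = (24251.8, -23417.3, 92445).
So ∂z/∂easting = −n_x/n_z = −0.26234 and ∂z/∂northing = −n_y/n_z = 0.25331.
Gradient magnitude |∇z| = √(a² + b²) = √(0.06882 + 0.06417) = 0.36467.
True dip = arctan(0.36467) = 20.0°, dipping toward SE (azimuth ≈ 134°).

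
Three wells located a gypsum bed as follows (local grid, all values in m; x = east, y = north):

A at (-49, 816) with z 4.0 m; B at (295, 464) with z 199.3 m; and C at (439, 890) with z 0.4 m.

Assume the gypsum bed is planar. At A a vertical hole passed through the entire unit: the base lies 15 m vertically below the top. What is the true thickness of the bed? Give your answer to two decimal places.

13.45 m

Let the plane be z = a·x + b·y + c.
B−A: 344a − 352b = 195.3;  C−A: 488a + 74b = −3.6.
Solving gives a = 0.06685, b = −0.48950.
|∇z| = √(a²+b²) = 0.49404, so dip δ = arctan(0.49404) = 26.29°.
True thickness = vertical thickness × cos δ = 15 × cos 26.29° = 13.45 m.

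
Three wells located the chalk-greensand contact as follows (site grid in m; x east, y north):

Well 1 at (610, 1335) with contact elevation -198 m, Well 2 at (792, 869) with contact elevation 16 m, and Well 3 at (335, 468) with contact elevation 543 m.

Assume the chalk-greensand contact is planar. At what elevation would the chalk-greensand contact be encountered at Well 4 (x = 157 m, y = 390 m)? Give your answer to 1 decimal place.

Let the plane be z = a·x + b·y + c.
Well 2−Well 1: 182a − 466b = 214;  Well 3−Well 1: −275a − 867b = 741.
Solving gives a = −0.558739, b = −0.677447.
Then c = -198 − a·610 − b·1335 = 1047.22.
At (157, 390): z = −87.7 − 264.2 + 1047.22 = 695.3 m.

695.3 m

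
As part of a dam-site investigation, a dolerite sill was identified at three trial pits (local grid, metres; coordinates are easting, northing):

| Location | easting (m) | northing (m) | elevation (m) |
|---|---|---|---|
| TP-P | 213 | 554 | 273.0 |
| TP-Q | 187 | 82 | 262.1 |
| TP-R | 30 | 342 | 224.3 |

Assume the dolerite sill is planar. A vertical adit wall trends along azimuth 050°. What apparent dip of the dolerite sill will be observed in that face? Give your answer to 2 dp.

Let the plane be z = a·easting + b·northing + c.
TP-Q−TP-P: −26a − 472b = −10.9;  TP-R−TP-P: −183a − 212b = −48.7.
Solving gives a = 0.25568, b = 0.00901.
Unit vector along 050° is (sin 50°, cos 50°) = (0.7660, 0.6428).
Slope in that direction = a·(0.7660) + b·(0.6428) = 0.20166.
Apparent dip = arctan|0.20166| = 11.40° (true dip is 14.4°, so apparent ≤ true as expected).

11.40°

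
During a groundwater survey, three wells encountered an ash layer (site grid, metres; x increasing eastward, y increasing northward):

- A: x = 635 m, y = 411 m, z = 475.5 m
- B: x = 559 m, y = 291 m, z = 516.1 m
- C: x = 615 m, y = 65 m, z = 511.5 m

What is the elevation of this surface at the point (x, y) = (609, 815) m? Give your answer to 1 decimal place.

453.6 m

Let the plane be z = a·x + b·y + c.
B−A: −76a − 120b = 40.6;  C−A: −20a − 346b = 36.
Solving gives a = −0.40708, b = −0.08052.
Then c = 475.5 − a·635 − b·411 = 767.09.
At (609, 815): z = −247.9 − 65.6 + 767.09 = 453.6 m.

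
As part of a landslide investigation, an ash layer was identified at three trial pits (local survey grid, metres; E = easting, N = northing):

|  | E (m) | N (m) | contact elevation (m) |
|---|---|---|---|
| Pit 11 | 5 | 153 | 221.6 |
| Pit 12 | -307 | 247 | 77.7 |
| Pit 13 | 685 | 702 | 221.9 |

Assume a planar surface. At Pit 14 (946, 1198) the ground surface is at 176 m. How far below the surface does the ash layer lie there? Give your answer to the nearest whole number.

Two edge vectors: Pit 11→Pit 12 = (-312, 94, -143.9), Pit 11→Pit 13 = (680, 549, 0.3).
Normal n = (Pit 11→Pit 12) × (Pit 11→Pit 13) = (79029.3, -97758.4, -235208).
So ∂z/∂E = −n_x/n_z = 0.33600 and ∂z/∂N = −n_y/n_z = −0.41563.
Intercept c from Pit 11: 221.6 − 1.68 + 63.59 = 283.51.
At (946, 1198): z_contact = 317.9 − 497.9 + 283.51 = 103.4 m.
Depth below ground = 176 − 103.4 = 73 m.

73 m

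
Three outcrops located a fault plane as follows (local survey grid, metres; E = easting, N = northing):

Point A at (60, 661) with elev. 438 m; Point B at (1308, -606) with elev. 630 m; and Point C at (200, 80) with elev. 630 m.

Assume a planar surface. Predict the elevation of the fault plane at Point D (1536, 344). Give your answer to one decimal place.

206.2 m

Two edge vectors: Point A→Point B = (1248, -1267, 192), Point A→Point C = (140, -581, 192).
Normal n = (Point A→Point B) × (Point A→Point C) = (-131712, -212736, -547708).
So ∂z/∂E = −n_x/n_z = −0.240479 and ∂z/∂N = −n_y/n_z = −0.388411.
Intercept c from Point A: 438 + 14.43 + 256.74 = 709.17.
At (1536, 344): z = −369.4 − 133.6 + 709.17 = 206.2 m.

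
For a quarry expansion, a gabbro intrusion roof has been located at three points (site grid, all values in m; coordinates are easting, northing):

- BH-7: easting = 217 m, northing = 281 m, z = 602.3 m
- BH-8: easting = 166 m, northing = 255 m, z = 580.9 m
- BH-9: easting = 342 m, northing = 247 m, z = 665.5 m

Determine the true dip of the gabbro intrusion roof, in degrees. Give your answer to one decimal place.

Let the plane be z = a·easting + b·northing + c.
BH-8−BH-7: −51a − 26b = −21.4;  BH-9−BH-7: 125a − 34b = 63.2.
Solving gives a = 0.47568, b = −0.10999.
Gradient magnitude |∇z| = √(a² + b²) = √(0.22627 + 0.01210) = 0.48823.
True dip = arctan(0.48823) = 26.0°, dipping toward WNW (azimuth ≈ 283°).

26.0°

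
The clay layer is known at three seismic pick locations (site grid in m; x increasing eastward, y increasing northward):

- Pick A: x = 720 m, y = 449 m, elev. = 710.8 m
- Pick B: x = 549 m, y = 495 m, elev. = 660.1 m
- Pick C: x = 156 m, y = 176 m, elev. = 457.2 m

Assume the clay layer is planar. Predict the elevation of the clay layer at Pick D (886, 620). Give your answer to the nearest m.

Let the plane be z = a·x + b·y + c.
Pick B−Pick A: −171a + 46b = −50.7;  Pick C−Pick A: −564a − 273b = −253.6.
Solving gives a = 0.35120, b = 0.20338.
Then c = 710.8 − a·720 − b·449 = 366.62.
At (886, 620): z = 311.2 + 126.1 + 366.62 = 803.9 m.

804 m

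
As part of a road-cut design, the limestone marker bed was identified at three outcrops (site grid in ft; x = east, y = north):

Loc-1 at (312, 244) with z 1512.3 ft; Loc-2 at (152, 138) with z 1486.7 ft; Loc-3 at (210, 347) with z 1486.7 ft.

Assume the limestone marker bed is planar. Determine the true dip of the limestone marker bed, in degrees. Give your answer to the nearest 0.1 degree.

11.5°

Two edge vectors: Loc-1→Loc-2 = (-160, -106, -25.6), Loc-1→Loc-3 = (-102, 103, -25.6).
Normal n = (Loc-1→Loc-2) × (Loc-1→Loc-3) = (5350.4, -1484.8, -27292).
So ∂z/∂x = −n_x/n_z = 0.19604 and ∂z/∂y = −n_y/n_z = −0.05440.
Gradient magnitude |∇z| = √(a² + b²) = √(0.03843 + 0.00296) = 0.20345.
True dip = arctan(0.20345) = 11.5°, dipping toward WNW (azimuth ≈ 286°).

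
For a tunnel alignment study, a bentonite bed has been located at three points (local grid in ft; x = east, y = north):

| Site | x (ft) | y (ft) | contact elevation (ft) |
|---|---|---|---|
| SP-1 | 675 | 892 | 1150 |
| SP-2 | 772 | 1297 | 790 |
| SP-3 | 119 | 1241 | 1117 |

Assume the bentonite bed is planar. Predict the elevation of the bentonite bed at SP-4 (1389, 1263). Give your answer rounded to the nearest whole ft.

549 ft

Two edge vectors: SP-1→SP-2 = (97, 405, -360), SP-1→SP-3 = (-556, 349, -33).
Normal n = (SP-1→SP-2) × (SP-1→SP-3) = (112275, 203361, 259033).
So ∂z/∂x = −n_x/n_z = −0.43344 and ∂z/∂y = −n_y/n_z = −0.78508.
Intercept c from SP-1: 1150 + 292.57 + 700.29 = 2142.86.
At (1389, 1263): z = −602.0 − 991.6 + 2142.86 = 549.3 ft.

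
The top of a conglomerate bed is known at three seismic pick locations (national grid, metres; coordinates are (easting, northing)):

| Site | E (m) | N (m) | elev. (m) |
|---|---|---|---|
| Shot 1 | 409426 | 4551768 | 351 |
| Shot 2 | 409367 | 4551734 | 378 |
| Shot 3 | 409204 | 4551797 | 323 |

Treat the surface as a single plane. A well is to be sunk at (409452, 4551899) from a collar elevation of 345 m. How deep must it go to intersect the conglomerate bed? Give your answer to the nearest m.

Let the plane be z = a·E + b·N + c.
Shot 2−Shot 1: −59a − 34b = 27;  Shot 3−Shot 1: −222a + 29b = −28.
Solving gives a = 0.01825251, b = −0.82579112.
Then c = 351 − a·409426 − b·4551768 = 3751687.55.
At (409452, 4551899): z_contact = 7473.5 − 3758917.8 + 3751687.55 = 243.3 m.
Depth below ground = 345 − 243.3 = 102 m.

102 m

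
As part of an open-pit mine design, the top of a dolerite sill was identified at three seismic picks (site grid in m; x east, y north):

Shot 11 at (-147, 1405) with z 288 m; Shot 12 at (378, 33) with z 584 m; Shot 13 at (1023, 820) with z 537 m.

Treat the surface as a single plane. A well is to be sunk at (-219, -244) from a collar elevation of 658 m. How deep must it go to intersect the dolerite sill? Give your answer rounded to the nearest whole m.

105 m

Let the plane be z = a·x + b·y + c.
Shot 12−Shot 11: 525a − 1372b = 296;  Shot 13−Shot 11: 1170a − 585b = 249.
Solving gives a = 0.12978, b = −0.16608.
Then c = 288 − a·-147 − b·1405 = 540.42.
At (-219, -244): z_contact = −28.4 + 40.5 + 540.42 = 552.5 m.
Depth below ground = 658 − 552.5 = 105 m.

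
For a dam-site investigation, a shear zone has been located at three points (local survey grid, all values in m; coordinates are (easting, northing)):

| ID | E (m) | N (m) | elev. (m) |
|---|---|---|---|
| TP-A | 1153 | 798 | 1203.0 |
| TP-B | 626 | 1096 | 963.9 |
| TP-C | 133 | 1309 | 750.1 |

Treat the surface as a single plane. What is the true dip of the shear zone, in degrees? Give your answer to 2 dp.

Two edge vectors: TP-A→TP-B = (-527, 298, -239.1), TP-A→TP-C = (-1020, 511, -452.9).
Normal n = (TP-A→TP-B) × (TP-A→TP-C) = (-12784.1, 5203.7, 34663).
So ∂z/∂E = −n_x/n_z = 0.36881 and ∂z/∂N = −n_y/n_z = −0.15012.
Gradient magnitude |∇z| = √(a² + b²) = √(0.13602 + 0.02254) = 0.39819.
True dip = arctan(0.39819) = 21.71°, dipping toward WNW (azimuth ≈ 292°).

21.71°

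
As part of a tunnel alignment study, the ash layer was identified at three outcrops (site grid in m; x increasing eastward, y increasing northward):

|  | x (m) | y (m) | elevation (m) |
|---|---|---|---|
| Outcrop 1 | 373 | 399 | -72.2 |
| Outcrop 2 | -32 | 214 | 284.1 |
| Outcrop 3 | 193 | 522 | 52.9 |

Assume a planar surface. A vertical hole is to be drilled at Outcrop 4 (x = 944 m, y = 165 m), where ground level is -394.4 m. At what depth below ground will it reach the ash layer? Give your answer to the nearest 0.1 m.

Two edge vectors: Outcrop 1→Outcrop 2 = (-405, -185, 356.3), Outcrop 1→Outcrop 3 = (-180, 123, 125.1).
Normal n = (Outcrop 1→Outcrop 2) × (Outcrop 1→Outcrop 3) = (-66968.4, -13468.5, -83115).
So ∂z/∂x = −n_x/n_z = −0.80573 and ∂z/∂y = −n_y/n_z = −0.16205.
Intercept c from Outcrop 1: -72.2 + 300.54 + 64.66 = 292.99.
At (944, 165): z_contact = −760.61 − 26.74 + 292.99 = -494.35 m.
Depth below ground = -394.4 − (-494.35) = 100.0 m.

100.0 m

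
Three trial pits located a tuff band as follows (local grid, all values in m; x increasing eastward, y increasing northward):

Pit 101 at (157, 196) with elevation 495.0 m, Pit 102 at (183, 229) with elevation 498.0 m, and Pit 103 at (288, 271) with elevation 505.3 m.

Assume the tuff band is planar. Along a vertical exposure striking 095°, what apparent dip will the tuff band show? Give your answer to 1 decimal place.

Let the plane be z = a·x + b·y + c.
Pit 102−Pit 101: 26a + 33b = 3;  Pit 103−Pit 101: 131a + 75b = 10.3.
Solving gives a = 0.04842, b = 0.05276.
Unit vector along 095° is (sin 95°, cos 95°) = (0.9962, -0.0872).
Slope in that direction = a·(0.9962) + b·(-0.0872) = 0.04364.
Apparent dip = arctan|0.04364| = 2.5° (true dip is 4.1°, so apparent ≤ true as expected).

2.5°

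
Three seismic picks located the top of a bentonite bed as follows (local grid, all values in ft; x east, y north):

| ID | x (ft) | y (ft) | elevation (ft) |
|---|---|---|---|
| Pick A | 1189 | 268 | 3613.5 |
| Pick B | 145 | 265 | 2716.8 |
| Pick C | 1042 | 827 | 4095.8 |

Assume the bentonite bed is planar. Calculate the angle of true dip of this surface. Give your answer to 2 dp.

54.15°

Two edge vectors: Pick A→Pick B = (-1044, -3, -896.7), Pick A→Pick C = (-147, 559, 482.3).
Normal n = (Pick A→Pick B) × (Pick A→Pick C) = (499808.4, 635336.1, -584037).
So ∂z/∂x = −n_x/n_z = 0.85578 and ∂z/∂y = −n_y/n_z = 1.08784.
Gradient magnitude |∇z| = √(a² + b²) = √(0.73236 + 1.18339) = 1.38411.
True dip = arctan(1.38411) = 54.15°, dipping toward SW (azimuth ≈ 218°).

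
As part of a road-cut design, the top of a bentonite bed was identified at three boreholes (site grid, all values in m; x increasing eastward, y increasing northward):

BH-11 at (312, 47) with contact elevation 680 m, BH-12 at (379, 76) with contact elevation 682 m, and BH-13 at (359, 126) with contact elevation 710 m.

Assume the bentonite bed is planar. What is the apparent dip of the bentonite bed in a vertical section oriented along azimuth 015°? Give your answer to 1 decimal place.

Let the plane be z = a·x + b·y + c.
BH-12−BH-11: 67a + 29b = 2;  BH-13−BH-11: 47a + 79b = 30.
Solving gives a = −0.18117, b = 0.48753.
Unit vector along 015° is (sin 15°, cos 15°) = (0.2588, 0.9659).
Slope in that direction = a·(0.2588) + b·(0.9659) = 0.42403.
Apparent dip = arctan|0.42403| = 23.0° (true dip is 27.5°, so apparent ≤ true as expected).

23.0°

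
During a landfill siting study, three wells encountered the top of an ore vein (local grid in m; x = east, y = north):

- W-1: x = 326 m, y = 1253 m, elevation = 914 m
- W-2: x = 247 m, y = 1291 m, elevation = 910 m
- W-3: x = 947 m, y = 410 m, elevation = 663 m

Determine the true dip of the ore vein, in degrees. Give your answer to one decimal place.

30.9°

Two edge vectors: W-1→W-2 = (-79, 38, -4), W-1→W-3 = (621, -843, -251).
Normal n = (W-1→W-2) × (W-1→W-3) = (-12910, -22313, 42999).
So ∂z/∂x = −n_x/n_z = 0.30024 and ∂z/∂y = −n_y/n_z = 0.51892.
Gradient magnitude |∇z| = √(a² + b²) = √(0.09014 + 0.26928) = 0.59952.
True dip = arctan(0.59952) = 30.9°, dipping toward SSW (azimuth ≈ 210°).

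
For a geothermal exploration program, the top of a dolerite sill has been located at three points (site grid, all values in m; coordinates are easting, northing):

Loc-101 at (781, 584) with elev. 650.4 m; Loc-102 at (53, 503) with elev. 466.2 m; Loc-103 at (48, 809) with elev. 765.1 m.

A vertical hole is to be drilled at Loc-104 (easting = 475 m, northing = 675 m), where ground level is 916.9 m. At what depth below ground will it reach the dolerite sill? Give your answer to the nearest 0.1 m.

Let the plane be z = a·easting + b·northing + c.
Loc-102−Loc-101: −728a − 81b = −184.2;  Loc-103−Loc-101: −733a + 225b = 114.7.
Solving gives a = 0.14408, b = 0.97915.
Then c = 650.4 − a·781 − b·584 = −33.95.
At (475, 675): z_contact = 68.44 + 660.93 − 33.95 = 695.41 m.
Depth below ground = 916.9 − 695.41 = 221.5 m.

221.5 m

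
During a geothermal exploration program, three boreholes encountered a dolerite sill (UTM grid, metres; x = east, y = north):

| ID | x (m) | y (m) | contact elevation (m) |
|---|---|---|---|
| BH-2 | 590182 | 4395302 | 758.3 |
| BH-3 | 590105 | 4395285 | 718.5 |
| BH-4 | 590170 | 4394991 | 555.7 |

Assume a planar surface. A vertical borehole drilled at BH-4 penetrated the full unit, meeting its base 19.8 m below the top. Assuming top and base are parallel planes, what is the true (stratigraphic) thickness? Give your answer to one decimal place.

Two edge vectors: BH-2→BH-3 = (-77, -17, -39.8), BH-2→BH-4 = (-12, -311, -202.6).
Normal n = (BH-2→BH-3) × (BH-2→BH-4) = (-8933.6, -15122.6, 23743).
So ∂z/∂x = −n_x/n_z = 0.37626 and ∂z/∂y = −n_y/n_z = 0.63693.
|∇z| = √(a²+b²) = 0.73976, so dip δ = arctan(0.73976) = 36.49°.
True thickness = vertical thickness × cos δ = 19.8 × cos 36.49° = 15.9 m.

15.9 m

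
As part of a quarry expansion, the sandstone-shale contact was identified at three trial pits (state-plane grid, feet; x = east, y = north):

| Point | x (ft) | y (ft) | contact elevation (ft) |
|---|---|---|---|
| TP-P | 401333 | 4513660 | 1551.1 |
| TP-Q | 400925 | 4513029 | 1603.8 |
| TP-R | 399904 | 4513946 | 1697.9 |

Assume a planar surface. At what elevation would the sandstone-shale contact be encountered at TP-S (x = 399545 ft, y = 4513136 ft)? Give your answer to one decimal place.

1748.1 ft

Let the plane be z = a·x + b·y + c.
TP-Q−TP-P: −408a − 631b = 52.7;  TP-R−TP-P: −1429a + 286b = 146.8.
Solving gives a = −0.105758420, b = −0.015135602.
Then c = 1551.1 − a·401333 − b·4513660 = 112312.40.
At (399545, 4513136): z = −42255.2 − 68309.0 + 112312.40 = 1748.1 ft.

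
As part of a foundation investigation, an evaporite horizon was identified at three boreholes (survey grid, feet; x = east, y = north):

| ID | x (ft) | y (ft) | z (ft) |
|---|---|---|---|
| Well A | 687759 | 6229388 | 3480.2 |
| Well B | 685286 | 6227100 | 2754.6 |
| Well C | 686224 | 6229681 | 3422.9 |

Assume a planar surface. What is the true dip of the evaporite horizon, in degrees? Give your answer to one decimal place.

Two edge vectors: Well A→Well B = (-2473, -2288, -725.6), Well A→Well C = (-1535, 293, -57.3).
Normal n = (Well A→Well B) × (Well A→Well C) = (343703.2, 972093.1, -4236669).
So ∂z/∂x = −n_x/n_z = 0.08113 and ∂z/∂y = −n_y/n_z = 0.22945.
Gradient magnitude |∇z| = √(a² + b²) = √(0.00658 + 0.05265) = 0.24337.
True dip = arctan(0.24337) = 13.7°, dipping toward SSW (azimuth ≈ 199°).

13.7°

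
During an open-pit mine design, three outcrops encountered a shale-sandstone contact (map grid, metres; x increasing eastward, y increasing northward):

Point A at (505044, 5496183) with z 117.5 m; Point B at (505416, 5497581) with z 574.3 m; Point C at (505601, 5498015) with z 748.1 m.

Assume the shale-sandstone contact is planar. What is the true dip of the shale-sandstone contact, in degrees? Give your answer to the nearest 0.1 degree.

26.7°

Let the plane be z = a·x + b·y + c.
Point B−Point A: 372a + 1398b = 456.8;  Point C−Point A: 557a + 1832b = 630.6.
Solving gives a = 0.46018, b = 0.20430.
Gradient magnitude |∇z| = √(a² + b²) = √(0.21177 + 0.04174) = 0.50349.
True dip = arctan(0.50349) = 26.7°, dipping toward WSW (azimuth ≈ 246°).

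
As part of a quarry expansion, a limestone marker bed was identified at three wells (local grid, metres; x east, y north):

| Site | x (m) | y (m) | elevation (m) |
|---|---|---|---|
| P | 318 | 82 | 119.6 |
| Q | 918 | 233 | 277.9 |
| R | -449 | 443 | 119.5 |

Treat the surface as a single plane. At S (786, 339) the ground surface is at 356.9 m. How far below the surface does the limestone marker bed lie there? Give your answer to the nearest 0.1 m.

Two edge vectors: P→Q = (600, 151, 158.3), P→R = (-767, 361, -0.1).
Normal n = (P→Q) × (P→R) = (-57161.4, -121356.1, 332417).
So ∂z/∂x = −n_x/n_z = 0.17196 and ∂z/∂y = −n_y/n_z = 0.36507.
Intercept c from P: 119.6 − 54.68 − 29.94 = 34.98.
At (786, 339): z_contact = 135.16 + 123.76 + 34.98 = 293.90 m.
Depth below ground = 356.9 − 293.90 = 63.0 m.

63.0 m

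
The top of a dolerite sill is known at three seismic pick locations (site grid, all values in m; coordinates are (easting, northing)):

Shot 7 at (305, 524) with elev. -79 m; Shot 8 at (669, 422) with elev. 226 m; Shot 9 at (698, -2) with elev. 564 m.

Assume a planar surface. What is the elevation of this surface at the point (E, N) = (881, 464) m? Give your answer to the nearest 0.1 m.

Two edge vectors: Shot 7→Shot 8 = (364, -102, 305), Shot 7→Shot 9 = (393, -526, 643).
Normal n = (Shot 7→Shot 8) × (Shot 7→Shot 9) = (94844, -114187, -151378).
So ∂z/∂E = −n_x/n_z = 0.62654 and ∂z/∂N = −n_y/n_z = −0.75432.
Intercept c from Shot 7: -79 − 191.09 + 395.26 = 125.17.
At (881, 464): z = 552.0 − 350.0 + 125.17 = 327.1 m.

327.1 m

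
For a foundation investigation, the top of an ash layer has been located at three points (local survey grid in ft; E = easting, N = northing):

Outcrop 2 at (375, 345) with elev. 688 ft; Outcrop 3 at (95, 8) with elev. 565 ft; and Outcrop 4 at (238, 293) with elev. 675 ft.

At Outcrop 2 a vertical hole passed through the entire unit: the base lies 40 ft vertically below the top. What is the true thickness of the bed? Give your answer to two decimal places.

Let the plane be z = a·E + b·N + c.
Outcrop 3−Outcrop 2: −280a − 337b = −123;  Outcrop 4−Outcrop 2: −137a − 52b = −13.
Solving gives a = −0.06375, b = 0.41795.
|∇z| = √(a²+b²) = 0.42278, so dip δ = arctan(0.42278) = 22.92°.
True thickness = vertical thickness × cos δ = 40 × cos 22.92° = 36.84 ft.

36.84 ft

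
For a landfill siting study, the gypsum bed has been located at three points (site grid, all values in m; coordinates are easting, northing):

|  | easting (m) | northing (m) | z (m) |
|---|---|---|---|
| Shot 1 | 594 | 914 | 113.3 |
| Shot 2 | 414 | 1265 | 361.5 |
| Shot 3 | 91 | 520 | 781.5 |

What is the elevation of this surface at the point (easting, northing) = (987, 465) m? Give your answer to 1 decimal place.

-422.7 m

Two edge vectors: Shot 1→Shot 2 = (-180, 351, 248.2), Shot 1→Shot 3 = (-503, -394, 668.2).
Normal n = (Shot 1→Shot 2) × (Shot 1→Shot 3) = (332329, -4568.6, 247473).
So ∂z/∂easting = −n_x/n_z = −1.342890 and ∂z/∂northing = −n_y/n_z = 0.018461.
Intercept c from Shot 1: 113.3 + 797.68 − 16.87 = 894.10.
At (987, 465): z = −1325.4 + 8.6 + 894.10 = -422.7 m.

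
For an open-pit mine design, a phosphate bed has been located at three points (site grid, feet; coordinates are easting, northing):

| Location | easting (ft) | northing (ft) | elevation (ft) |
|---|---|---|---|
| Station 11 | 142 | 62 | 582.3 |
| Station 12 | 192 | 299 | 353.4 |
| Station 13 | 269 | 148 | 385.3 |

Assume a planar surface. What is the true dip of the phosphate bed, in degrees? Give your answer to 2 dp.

52.10°

Let the plane be z = a·easting + b·northing + c.
Station 12−Station 11: 50a + 237b = −228.9;  Station 13−Station 11: 127a + 86b = −197.
Solving gives a = −1.04669, b = −0.74500.
Gradient magnitude |∇z| = √(a² + b²) = √(1.09556 + 0.55503) = 1.28475.
True dip = arctan(1.28475) = 52.10°, dipping toward NE (azimuth ≈ 055°).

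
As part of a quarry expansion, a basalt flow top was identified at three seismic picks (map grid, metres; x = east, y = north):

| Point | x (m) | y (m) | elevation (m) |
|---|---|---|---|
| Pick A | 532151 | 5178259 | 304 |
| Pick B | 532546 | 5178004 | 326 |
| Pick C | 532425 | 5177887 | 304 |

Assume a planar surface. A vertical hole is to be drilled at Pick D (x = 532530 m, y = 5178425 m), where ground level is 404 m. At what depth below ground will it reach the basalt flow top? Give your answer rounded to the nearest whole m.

Let the plane be z = a·x + b·y + c.
Pick B−Pick A: 395a − 255b = 22;  Pick C−Pick A: 274a − 372b = 0.
Solving gives a = 0.10618918, b = 0.07821461.
Then c = 304 − a·532151 − b·5178259 = −461220.19.
At (532530, 5178425): z_contact = 56548.9 + 405028.5 − 461220.19 = 357.2 m.
Depth below ground = 404 − 357.2 = 47 m.

47 m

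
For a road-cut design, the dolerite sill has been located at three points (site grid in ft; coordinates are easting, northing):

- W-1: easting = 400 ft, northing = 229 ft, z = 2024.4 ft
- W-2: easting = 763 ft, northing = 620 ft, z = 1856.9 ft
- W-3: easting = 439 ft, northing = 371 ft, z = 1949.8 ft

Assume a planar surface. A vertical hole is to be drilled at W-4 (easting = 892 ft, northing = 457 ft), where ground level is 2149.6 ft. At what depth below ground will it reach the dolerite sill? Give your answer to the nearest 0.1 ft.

181.3 ft

Two edge vectors: W-1→W-2 = (363, 391, -167.5), W-1→W-3 = (39, 142, -74.6).
Normal n = (W-1→W-2) × (W-1→W-3) = (-5383.6, 20547.3, 36297).
So ∂z/∂easting = −n_x/n_z = 0.14832 and ∂z/∂northing = −n_y/n_z = −0.56609.
Intercept c from W-1: 2024.4 − 59.33 + 129.63 = 2094.71.
At (892, 457): z_contact = 132.30 − 258.70 + 2094.71 = 1968.31 ft.
Depth below ground = 2149.6 − 1968.31 = 181.3 ft.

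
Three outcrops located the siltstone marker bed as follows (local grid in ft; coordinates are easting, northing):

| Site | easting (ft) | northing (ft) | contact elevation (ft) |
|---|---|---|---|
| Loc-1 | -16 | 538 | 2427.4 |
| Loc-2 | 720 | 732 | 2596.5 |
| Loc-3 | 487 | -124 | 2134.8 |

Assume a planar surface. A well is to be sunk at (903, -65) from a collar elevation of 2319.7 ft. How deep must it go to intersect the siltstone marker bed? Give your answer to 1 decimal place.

115.3 ft

Let the plane be z = a·easting + b·northing + c.
Loc-2−Loc-1: 736a + 194b = 169.1;  Loc-3−Loc-1: 503a − 662b = −292.6.
Solving gives a = 0.09435, b = 0.51369.
Then c = 2427.4 − a·-16 − b·538 = 2152.55.
At (903, -65): z_contact = 85.20 − 33.39 + 2152.55 = 2204.36 ft.
Depth below ground = 2319.7 − 2204.36 = 115.3 ft.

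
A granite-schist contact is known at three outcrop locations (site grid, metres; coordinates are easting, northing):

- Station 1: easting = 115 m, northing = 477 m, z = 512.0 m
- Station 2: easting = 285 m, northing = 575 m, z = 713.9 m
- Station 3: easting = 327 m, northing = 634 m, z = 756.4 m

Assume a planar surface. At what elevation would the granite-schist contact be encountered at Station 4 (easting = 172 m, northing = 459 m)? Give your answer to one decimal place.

Let the plane be z = a·easting + b·northing + c.
Station 2−Station 1: 170a + 98b = 201.9;  Station 3−Station 1: 212a + 157b = 244.4.
Solving gives a = 1.30996, b = −0.21217.
Then c = 512 − a·115 − b·477 = 462.56.
At (172, 459): z = 225.3 − 97.4 + 462.56 = 590.5 m.

590.5 m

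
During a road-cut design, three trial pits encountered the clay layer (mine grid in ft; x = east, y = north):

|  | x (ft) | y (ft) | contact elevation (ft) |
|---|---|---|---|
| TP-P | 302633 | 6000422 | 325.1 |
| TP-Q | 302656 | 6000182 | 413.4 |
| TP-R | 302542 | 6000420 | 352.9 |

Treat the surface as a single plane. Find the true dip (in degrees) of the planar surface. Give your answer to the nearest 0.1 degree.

26.3°

Two edge vectors: TP-P→TP-Q = (23, -240, 88.3), TP-P→TP-R = (-91, -2, 27.8).
Normal n = (TP-P→TP-Q) × (TP-P→TP-R) = (-6495.4, -8674.7, -21886).
So ∂z/∂x = −n_x/n_z = −0.29678 and ∂z/∂y = −n_y/n_z = −0.39636.
Gradient magnitude |∇z| = √(a² + b²) = √(0.08808 + 0.15710) = 0.49516.
True dip = arctan(0.49516) = 26.3°, dipping toward NE (azimuth ≈ 037°).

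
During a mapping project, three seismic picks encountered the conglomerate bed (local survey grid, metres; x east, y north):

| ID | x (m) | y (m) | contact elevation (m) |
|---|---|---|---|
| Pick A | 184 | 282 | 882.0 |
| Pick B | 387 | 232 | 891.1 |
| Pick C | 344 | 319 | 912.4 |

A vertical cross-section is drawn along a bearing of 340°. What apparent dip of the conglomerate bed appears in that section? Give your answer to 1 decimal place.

13.8°

Two edge vectors: Pick A→Pick B = (203, -50, 9.1), Pick A→Pick C = (160, 37, 30.4).
Normal n = (Pick A→Pick B) × (Pick A→Pick C) = (-1856.7, -4715.2, 15511).
So ∂z/∂x = −n_x/n_z = 0.11970 and ∂z/∂y = −n_y/n_z = 0.30399.
Unit vector along 340° is (sin 340°, cos 340°) = (-0.3420, 0.9397).
Slope in that direction = a·(-0.3420) + b·(0.9397) = 0.24472.
Apparent dip = arctan|0.24472| = 13.8° (true dip is 18.1°, so apparent ≤ true as expected).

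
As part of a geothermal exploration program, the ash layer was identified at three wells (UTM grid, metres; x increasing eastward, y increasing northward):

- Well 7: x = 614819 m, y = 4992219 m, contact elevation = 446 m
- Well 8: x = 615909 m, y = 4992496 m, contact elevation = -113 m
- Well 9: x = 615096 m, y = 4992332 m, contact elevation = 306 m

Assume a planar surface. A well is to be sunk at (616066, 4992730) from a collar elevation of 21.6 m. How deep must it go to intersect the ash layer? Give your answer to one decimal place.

Two edge vectors: Well 7→Well 8 = (1090, 277, -559), Well 7→Well 9 = (277, 113, -140).
Normal n = (Well 7→Well 8) × (Well 7→Well 9) = (24387, -2243, 46441).
So ∂z/∂x = −n_x/n_z = −0.525117892 and ∂z/∂y = −n_y/n_z = 0.048297840.
Intercept c from Well 7: 446 + 322852.46 − 241113.40 = 82185.06.
At (616066, 4992730): z_contact = −323507.28 + 241138.08 + 82185.06 = -184.14 m.
Depth below ground = 21.6 − (-184.14) = 205.7 m.

205.7 m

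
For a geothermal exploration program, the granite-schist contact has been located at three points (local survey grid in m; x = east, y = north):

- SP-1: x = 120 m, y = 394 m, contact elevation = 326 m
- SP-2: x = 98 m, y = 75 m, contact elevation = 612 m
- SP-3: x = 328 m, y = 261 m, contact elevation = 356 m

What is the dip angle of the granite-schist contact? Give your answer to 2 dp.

Let the plane be z = a·x + b·y + c.
SP-2−SP-1: −22a − 319b = 286;  SP-3−SP-1: 208a − 133b = 30.
Solving gives a = −0.41092, b = −0.86821.
Gradient magnitude |∇z| = √(a² + b²) = √(0.16886 + 0.75379) = 0.96055.
True dip = arctan(0.96055) = 43.85°, dipping toward NNE (azimuth ≈ 025°).

43.85°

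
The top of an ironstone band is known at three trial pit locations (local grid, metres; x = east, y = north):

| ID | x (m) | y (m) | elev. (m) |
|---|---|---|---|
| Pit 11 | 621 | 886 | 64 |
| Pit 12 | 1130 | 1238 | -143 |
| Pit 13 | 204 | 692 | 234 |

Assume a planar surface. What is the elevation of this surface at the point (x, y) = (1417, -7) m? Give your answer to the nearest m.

Let the plane be z = a·x + b·y + c.
Pit 12−Pit 11: 509a + 352b = −207;  Pit 13−Pit 11: −417a − 194b = 170.
Solving gives a = −0.40972, b = 0.00439.
Then c = 64 − a·621 − b·886 = 314.54.
At (1417, -7): z = −580.6 − 0.0 + 314.54 = -266.1 m.

-266 m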